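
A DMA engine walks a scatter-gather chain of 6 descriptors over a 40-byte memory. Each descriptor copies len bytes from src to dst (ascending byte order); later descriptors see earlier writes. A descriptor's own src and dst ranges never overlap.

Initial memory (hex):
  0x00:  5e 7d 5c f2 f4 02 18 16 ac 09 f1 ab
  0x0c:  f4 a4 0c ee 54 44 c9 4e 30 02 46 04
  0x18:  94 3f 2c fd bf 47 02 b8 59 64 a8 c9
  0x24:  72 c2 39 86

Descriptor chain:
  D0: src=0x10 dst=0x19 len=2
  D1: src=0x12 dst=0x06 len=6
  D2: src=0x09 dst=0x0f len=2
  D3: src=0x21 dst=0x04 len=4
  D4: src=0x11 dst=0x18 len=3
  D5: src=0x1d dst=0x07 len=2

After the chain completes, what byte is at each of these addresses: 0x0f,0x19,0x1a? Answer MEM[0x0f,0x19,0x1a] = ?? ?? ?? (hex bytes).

MEM[0x0f,0x19,0x1a] = 02 c9 4e

D0: mem[0x19..0x1a] <- [54 44]
D1: mem[0x06..0x0b] <- [c9 4e 30 02 46 04]
D2: mem[0x0f..0x10] <- [02 46]
D3: mem[0x04..0x07] <- [64 a8 c9 72]
D4: mem[0x18..0x1a] <- [44 c9 4e]
D5: mem[0x07..0x08] <- [47 02]
query mem[0x0f]=0x02, mem[0x19]=0xc9, mem[0x1a]=0x4e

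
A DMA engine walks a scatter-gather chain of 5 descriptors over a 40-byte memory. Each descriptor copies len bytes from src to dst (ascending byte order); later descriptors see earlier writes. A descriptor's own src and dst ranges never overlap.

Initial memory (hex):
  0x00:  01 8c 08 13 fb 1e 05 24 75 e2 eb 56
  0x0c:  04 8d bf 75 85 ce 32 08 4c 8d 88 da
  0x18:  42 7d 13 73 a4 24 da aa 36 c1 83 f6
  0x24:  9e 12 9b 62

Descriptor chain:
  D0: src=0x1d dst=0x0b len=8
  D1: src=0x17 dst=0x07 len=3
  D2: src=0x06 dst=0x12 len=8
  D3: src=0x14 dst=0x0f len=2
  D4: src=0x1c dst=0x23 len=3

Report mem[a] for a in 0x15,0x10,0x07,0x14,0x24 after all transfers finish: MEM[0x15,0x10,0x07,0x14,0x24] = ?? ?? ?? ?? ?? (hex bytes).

#0 dst[0x0b+8] := {0x24,0xda,0xaa,0x36,0xc1,0x83,0xf6,0x9e}
#1 dst[0x07+3] := {0xda,0x42,0x7d}
#2 dst[0x12+8] := {0x05,0xda,0x42,0x7d,0xeb,0x24,0xda,0xaa}
#3 dst[0x0f+2] := {0x42,0x7d}
#4 dst[0x23+3] := {0xa4,0x24,0xda}
query mem[0x15]=0x7d, mem[0x10]=0x7d, mem[0x07]=0xda, mem[0x14]=0x42, mem[0x24]=0x24

MEM[0x15,0x10,0x07,0x14,0x24] = 7d 7d da 42 24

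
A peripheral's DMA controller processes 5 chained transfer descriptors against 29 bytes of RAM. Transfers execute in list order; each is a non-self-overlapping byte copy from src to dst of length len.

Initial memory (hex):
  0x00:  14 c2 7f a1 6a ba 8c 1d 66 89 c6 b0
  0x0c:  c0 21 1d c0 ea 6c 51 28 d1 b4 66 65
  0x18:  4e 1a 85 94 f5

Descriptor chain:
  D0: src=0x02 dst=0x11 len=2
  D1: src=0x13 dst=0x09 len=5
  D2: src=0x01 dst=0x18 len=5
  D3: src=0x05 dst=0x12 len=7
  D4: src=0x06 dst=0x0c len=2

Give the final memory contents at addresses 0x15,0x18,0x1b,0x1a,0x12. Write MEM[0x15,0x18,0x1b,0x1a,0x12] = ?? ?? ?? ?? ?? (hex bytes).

MEM[0x15,0x18,0x1b,0x1a,0x12] = 66 b4 6a a1 ba

  after D0: wrote 2B at 0x11 = 7fa1
  after D1: wrote 5B at 0x09 = 28d1b46665
  after D2: wrote 5B at 0x18 = c27fa16aba
  after D3: wrote 7B at 0x12 = ba8c1d6628d1b4
  after D4: wrote 2B at 0x0c = 8c1d
query mem[0x15]=0x66, mem[0x18]=0xb4, mem[0x1b]=0x6a, mem[0x1a]=0xa1, mem[0x12]=0xba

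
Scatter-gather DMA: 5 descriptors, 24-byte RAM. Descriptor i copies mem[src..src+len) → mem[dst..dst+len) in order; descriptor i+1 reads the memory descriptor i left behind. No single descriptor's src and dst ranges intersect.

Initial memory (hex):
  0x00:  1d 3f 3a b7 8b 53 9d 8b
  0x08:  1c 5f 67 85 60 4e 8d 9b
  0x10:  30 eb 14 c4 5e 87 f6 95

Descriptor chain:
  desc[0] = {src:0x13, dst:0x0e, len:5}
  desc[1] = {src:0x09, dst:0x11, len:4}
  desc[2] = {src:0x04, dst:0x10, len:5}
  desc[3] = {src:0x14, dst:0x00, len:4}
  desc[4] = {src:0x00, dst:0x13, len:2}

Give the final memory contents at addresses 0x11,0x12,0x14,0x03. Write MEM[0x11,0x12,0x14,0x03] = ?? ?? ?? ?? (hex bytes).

MEM[0x11,0x12,0x14,0x03] = 53 9d 87 95

[0] 0x13->0x0e len=5 : c4 5e 87 f6 95
[1] 0x09->0x11 len=4 : 5f 67 85 60
[2] 0x04->0x10 len=5 : 8b 53 9d 8b 1c
[3] 0x14->0x00 len=4 : 1c 87 f6 95
[4] 0x00->0x13 len=2 : 1c 87
query mem[0x11]=0x53, mem[0x12]=0x9d, mem[0x14]=0x87, mem[0x03]=0x95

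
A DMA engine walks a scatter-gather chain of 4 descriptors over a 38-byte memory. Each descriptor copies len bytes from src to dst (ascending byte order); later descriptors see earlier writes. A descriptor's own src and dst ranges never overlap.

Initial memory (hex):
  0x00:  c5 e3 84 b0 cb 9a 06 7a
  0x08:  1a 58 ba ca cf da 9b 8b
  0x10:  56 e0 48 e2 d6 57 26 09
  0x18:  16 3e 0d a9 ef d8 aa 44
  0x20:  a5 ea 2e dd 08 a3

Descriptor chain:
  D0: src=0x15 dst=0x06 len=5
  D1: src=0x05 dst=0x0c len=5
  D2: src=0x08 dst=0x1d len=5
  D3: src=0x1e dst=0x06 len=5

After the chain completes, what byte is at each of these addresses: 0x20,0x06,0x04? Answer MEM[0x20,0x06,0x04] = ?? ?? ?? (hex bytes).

[0] 0x15->0x06 len=5 : 57 26 09 16 3e
[1] 0x05->0x0c len=5 : 9a 57 26 09 16
[2] 0x08->0x1d len=5 : 09 16 3e ca 9a
[3] 0x1e->0x06 len=5 : 16 3e ca 9a 2e
query mem[0x20]=0xca, mem[0x06]=0x16, mem[0x04]=0xcb

MEM[0x20,0x06,0x04] = ca 16 cb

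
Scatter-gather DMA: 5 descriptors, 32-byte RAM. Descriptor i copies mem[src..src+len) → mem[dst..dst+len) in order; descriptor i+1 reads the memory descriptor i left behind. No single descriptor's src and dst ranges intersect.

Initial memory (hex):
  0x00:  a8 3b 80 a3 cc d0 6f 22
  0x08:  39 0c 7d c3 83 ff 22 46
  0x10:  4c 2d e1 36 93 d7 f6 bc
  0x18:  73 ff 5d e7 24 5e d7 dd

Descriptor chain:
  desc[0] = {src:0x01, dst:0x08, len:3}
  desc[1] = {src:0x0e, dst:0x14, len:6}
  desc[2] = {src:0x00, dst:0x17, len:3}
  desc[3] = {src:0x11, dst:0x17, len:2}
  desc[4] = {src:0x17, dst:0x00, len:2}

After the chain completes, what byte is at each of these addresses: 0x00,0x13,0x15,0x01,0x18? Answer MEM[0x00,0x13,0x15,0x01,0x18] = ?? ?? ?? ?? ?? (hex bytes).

#0 dst[0x08+3] := {0x3b,0x80,0xa3}
#1 dst[0x14+6] := {0x22,0x46,0x4c,0x2d,0xe1,0x36}
#2 dst[0x17+3] := {0xa8,0x3b,0x80}
#3 dst[0x17+2] := {0x2d,0xe1}
#4 dst[0x00+2] := {0x2d,0xe1}
query mem[0x00]=0x2d, mem[0x13]=0x36, mem[0x15]=0x46, mem[0x01]=0xe1, mem[0x18]=0xe1

MEM[0x00,0x13,0x15,0x01,0x18] = 2d 36 46 e1 e1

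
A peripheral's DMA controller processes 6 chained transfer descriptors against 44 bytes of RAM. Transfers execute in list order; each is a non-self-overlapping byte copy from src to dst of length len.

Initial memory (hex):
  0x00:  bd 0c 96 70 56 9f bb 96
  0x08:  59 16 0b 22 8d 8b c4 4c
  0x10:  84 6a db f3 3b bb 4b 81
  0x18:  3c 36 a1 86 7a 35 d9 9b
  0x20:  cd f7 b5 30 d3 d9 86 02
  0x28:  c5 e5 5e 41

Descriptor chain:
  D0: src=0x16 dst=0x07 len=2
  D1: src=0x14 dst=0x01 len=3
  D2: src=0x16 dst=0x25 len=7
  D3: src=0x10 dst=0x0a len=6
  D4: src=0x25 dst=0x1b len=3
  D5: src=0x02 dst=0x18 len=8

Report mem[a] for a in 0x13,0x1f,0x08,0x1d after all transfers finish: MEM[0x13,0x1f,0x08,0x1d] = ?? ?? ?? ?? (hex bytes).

MEM[0x13,0x1f,0x08,0x1d] = f3 16 81 4b

  after D0: wrote 2B at 0x07 = 4b81
  after D1: wrote 3B at 0x01 = 3bbb4b
  after D2: wrote 7B at 0x25 = 4b813c36a1867a
  after D3: wrote 6B at 0x0a = 846adbf33bbb
  after D4: wrote 3B at 0x1b = 4b813c
  after D5: wrote 8B at 0x18 = bb4b569fbb4b8116
query mem[0x13]=0xf3, mem[0x1f]=0x16, mem[0x08]=0x81, mem[0x1d]=0x4b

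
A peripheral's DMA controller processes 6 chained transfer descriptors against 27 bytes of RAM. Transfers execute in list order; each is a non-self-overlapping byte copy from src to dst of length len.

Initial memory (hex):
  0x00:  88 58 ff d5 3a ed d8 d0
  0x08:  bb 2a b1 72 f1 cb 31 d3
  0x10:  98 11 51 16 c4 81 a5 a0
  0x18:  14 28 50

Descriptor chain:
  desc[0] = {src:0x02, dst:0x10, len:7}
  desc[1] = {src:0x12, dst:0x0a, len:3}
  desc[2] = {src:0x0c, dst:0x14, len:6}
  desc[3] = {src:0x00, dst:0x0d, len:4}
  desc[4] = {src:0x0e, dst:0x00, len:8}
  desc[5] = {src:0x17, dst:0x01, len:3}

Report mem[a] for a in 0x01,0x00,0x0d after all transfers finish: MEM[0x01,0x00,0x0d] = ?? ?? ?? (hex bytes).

MEM[0x01,0x00,0x0d] = d3 58 88

#0 dst[0x10+7] := {0xff,0xd5,0x3a,0xed,0xd8,0xd0,0xbb}
#1 dst[0x0a+3] := {0x3a,0xed,0xd8}
#2 dst[0x14+6] := {0xd8,0xcb,0x31,0xd3,0xff,0xd5}
#3 dst[0x0d+4] := {0x88,0x58,0xff,0xd5}
#4 dst[0x00+8] := {0x58,0xff,0xd5,0xd5,0x3a,0xed,0xd8,0xcb}
#5 dst[0x01+3] := {0xd3,0xff,0xd5}
query mem[0x01]=0xd3, mem[0x00]=0x58, mem[0x0d]=0x88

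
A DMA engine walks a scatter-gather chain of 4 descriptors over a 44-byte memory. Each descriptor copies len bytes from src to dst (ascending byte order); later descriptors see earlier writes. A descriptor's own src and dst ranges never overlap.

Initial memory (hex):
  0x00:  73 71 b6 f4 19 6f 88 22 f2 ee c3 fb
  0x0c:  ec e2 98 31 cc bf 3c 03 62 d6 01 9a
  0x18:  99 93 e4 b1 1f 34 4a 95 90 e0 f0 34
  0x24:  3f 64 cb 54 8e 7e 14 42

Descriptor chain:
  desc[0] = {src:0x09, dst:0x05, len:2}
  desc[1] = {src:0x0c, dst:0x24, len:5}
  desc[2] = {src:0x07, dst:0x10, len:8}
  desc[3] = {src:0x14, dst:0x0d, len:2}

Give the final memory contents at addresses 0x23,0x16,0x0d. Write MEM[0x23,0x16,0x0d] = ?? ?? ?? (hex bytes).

  after D0: wrote 2B at 0x05 = eec3
  after D1: wrote 5B at 0x24 = ece29831cc
  after D2: wrote 8B at 0x10 = 22f2eec3fbece298
  after D3: wrote 2B at 0x0d = fbec
query mem[0x23]=0x34, mem[0x16]=0xe2, mem[0x0d]=0xfb

MEM[0x23,0x16,0x0d] = 34 e2 fb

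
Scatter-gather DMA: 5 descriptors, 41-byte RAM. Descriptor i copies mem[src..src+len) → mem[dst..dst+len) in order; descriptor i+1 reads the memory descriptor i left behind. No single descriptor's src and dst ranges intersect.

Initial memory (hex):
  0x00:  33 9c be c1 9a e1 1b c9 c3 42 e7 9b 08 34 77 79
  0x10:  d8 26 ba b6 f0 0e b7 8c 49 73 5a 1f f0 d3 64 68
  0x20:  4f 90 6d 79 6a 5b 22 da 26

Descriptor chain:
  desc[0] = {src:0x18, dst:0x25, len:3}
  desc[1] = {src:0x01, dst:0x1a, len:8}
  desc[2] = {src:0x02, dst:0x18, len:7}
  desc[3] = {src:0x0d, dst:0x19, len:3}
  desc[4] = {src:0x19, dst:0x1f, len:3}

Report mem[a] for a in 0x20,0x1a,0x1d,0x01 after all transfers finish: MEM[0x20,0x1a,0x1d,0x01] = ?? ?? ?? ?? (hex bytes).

#0 dst[0x25+3] := {0x49,0x73,0x5a}
#1 dst[0x1a+8] := {0x9c,0xbe,0xc1,0x9a,0xe1,0x1b,0xc9,0xc3}
#2 dst[0x18+7] := {0xbe,0xc1,0x9a,0xe1,0x1b,0xc9,0xc3}
#3 dst[0x19+3] := {0x34,0x77,0x79}
#4 dst[0x1f+3] := {0x34,0x77,0x79}
query mem[0x20]=0x77, mem[0x1a]=0x77, mem[0x1d]=0xc9, mem[0x01]=0x9c

MEM[0x20,0x1a,0x1d,0x01] = 77 77 c9 9c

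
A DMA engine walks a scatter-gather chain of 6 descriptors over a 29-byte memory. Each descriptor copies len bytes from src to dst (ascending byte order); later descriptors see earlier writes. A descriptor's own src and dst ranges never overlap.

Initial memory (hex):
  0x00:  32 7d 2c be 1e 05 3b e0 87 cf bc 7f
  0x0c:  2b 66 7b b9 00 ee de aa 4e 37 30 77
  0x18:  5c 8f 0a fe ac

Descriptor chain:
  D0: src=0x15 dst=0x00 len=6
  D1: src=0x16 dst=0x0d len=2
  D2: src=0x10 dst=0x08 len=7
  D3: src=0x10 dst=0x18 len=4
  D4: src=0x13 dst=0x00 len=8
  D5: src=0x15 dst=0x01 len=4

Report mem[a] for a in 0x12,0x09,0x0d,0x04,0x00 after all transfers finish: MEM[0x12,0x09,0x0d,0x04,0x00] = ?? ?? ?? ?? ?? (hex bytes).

MEM[0x12,0x09,0x0d,0x04,0x00] = de ee 37 00 aa

#0 dst[0x00+6] := {0x37,0x30,0x77,0x5c,0x8f,0x0a}
#1 dst[0x0d+2] := {0x30,0x77}
#2 dst[0x08+7] := {0x00,0xee,0xde,0xaa,0x4e,0x37,0x30}
#3 dst[0x18+4] := {0x00,0xee,0xde,0xaa}
#4 dst[0x00+8] := {0xaa,0x4e,0x37,0x30,0x77,0x00,0xee,0xde}
#5 dst[0x01+4] := {0x37,0x30,0x77,0x00}
query mem[0x12]=0xde, mem[0x09]=0xee, mem[0x0d]=0x37, mem[0x04]=0x00, mem[0x00]=0xaa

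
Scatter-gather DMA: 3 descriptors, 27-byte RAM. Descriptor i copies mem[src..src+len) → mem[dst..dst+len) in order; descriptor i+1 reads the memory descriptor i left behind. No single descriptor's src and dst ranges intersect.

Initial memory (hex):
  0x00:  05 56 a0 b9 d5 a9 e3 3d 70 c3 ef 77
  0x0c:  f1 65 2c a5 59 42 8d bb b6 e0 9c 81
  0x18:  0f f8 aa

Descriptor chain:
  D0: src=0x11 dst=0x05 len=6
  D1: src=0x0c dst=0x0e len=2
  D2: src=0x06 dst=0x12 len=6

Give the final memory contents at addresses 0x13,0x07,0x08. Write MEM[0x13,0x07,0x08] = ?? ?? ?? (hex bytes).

[0] 0x11->0x05 len=6 : 42 8d bb b6 e0 9c
[1] 0x0c->0x0e len=2 : f1 65
[2] 0x06->0x12 len=6 : 8d bb b6 e0 9c 77
query mem[0x13]=0xbb, mem[0x07]=0xbb, mem[0x08]=0xb6

MEM[0x13,0x07,0x08] = bb bb b6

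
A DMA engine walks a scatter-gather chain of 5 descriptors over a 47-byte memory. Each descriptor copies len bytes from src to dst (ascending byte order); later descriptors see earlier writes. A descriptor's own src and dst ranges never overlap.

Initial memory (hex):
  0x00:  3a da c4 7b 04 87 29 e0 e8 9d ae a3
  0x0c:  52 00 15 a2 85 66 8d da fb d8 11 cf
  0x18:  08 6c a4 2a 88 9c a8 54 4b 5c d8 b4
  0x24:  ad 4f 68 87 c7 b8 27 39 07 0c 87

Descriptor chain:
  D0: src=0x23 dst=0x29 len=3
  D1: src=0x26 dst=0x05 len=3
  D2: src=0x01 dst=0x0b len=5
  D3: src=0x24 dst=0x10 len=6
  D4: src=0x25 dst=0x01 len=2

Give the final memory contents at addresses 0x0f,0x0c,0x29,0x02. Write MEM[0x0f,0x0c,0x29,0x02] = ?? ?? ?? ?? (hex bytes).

[0] 0x23->0x29 len=3 : b4 ad 4f
[1] 0x26->0x05 len=3 : 68 87 c7
[2] 0x01->0x0b len=5 : da c4 7b 04 68
[3] 0x24->0x10 len=6 : ad 4f 68 87 c7 b4
[4] 0x25->0x01 len=2 : 4f 68
query mem[0x0f]=0x68, mem[0x0c]=0xc4, mem[0x29]=0xb4, mem[0x02]=0x68

MEM[0x0f,0x0c,0x29,0x02] = 68 c4 b4 68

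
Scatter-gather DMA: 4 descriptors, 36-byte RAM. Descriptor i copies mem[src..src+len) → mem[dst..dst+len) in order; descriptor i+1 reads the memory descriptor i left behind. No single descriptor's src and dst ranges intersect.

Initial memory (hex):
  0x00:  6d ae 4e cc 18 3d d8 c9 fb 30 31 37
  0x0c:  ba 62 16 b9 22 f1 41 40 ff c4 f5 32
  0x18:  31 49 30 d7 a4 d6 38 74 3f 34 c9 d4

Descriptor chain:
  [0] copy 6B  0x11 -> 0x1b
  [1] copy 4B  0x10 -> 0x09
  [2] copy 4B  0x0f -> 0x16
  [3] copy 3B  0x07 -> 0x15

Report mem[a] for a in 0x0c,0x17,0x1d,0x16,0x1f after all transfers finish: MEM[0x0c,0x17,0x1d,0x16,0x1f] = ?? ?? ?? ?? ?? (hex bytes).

D0: mem[0x1b..0x20] <- [f1 41 40 ff c4 f5]
D1: mem[0x09..0x0c] <- [22 f1 41 40]
D2: mem[0x16..0x19] <- [b9 22 f1 41]
D3: mem[0x15..0x17] <- [c9 fb 22]
query mem[0x0c]=0x40, mem[0x17]=0x22, mem[0x1d]=0x40, mem[0x16]=0xfb, mem[0x1f]=0xc4

MEM[0x0c,0x17,0x1d,0x16,0x1f] = 40 22 40 fb c4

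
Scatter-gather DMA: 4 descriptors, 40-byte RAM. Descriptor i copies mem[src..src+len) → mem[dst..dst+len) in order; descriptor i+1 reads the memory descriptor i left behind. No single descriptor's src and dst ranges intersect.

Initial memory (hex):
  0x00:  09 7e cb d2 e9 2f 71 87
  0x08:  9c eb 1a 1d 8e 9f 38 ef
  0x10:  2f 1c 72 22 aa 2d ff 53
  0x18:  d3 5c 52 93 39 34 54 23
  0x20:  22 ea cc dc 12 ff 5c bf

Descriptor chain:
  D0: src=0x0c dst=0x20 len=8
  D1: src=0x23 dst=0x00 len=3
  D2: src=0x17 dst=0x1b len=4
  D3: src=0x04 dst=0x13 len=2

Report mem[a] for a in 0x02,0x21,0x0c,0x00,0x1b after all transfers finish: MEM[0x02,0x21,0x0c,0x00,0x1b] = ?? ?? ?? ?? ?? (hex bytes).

MEM[0x02,0x21,0x0c,0x00,0x1b] = 1c 9f 8e ef 53

  after D0: wrote 8B at 0x20 = 8e9f38ef2f1c7222
  after D1: wrote 3B at 0x00 = ef2f1c
  after D2: wrote 4B at 0x1b = 53d35c52
  after D3: wrote 2B at 0x13 = e92f
query mem[0x02]=0x1c, mem[0x21]=0x9f, mem[0x0c]=0x8e, mem[0x00]=0xef, mem[0x1b]=0x53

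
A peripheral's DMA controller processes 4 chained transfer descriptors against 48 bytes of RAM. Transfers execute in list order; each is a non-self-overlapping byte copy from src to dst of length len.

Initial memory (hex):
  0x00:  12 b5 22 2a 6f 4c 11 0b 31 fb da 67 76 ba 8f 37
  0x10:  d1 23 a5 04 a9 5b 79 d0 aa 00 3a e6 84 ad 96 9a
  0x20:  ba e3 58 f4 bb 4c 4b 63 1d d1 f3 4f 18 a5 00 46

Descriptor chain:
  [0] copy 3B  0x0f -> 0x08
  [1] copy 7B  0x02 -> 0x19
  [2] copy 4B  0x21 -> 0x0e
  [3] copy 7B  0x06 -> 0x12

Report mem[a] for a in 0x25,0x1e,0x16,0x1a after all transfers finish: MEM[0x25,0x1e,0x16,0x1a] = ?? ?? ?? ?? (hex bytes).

MEM[0x25,0x1e,0x16,0x1a] = 4c 0b 23 2a

[0] 0x0f->0x08 len=3 : 37 d1 23
[1] 0x02->0x19 len=7 : 22 2a 6f 4c 11 0b 37
[2] 0x21->0x0e len=4 : e3 58 f4 bb
[3] 0x06->0x12 len=7 : 11 0b 37 d1 23 67 76
query mem[0x25]=0x4c, mem[0x1e]=0x0b, mem[0x16]=0x23, mem[0x1a]=0x2a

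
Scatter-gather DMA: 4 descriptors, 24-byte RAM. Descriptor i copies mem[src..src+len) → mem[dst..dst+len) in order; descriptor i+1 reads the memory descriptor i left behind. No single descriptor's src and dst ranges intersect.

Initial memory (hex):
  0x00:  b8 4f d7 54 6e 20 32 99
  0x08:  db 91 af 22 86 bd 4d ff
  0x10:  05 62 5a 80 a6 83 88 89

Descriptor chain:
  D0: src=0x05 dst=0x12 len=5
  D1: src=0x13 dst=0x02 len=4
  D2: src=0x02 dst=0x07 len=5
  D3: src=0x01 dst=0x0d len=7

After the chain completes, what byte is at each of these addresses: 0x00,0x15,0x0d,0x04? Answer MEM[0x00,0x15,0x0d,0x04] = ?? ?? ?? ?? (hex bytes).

MEM[0x00,0x15,0x0d,0x04] = b8 db 4f db

  after D0: wrote 5B at 0x12 = 203299db91
  after D1: wrote 4B at 0x02 = 3299db91
  after D2: wrote 5B at 0x07 = 3299db9132
  after D3: wrote 7B at 0x0d = 4f3299db913232
query mem[0x00]=0xb8, mem[0x15]=0xdb, mem[0x0d]=0x4f, mem[0x04]=0xdb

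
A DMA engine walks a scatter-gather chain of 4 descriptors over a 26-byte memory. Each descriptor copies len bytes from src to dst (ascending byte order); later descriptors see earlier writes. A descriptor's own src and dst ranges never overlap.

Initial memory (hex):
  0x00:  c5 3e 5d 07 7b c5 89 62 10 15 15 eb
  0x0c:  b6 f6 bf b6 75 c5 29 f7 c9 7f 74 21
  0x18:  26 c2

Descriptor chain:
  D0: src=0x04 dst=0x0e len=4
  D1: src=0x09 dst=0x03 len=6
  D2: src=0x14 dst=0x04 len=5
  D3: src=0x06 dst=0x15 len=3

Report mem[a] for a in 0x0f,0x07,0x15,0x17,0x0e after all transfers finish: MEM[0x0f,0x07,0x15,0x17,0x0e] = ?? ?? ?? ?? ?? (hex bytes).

MEM[0x0f,0x07,0x15,0x17,0x0e] = c5 21 74 26 7b

D0: mem[0x0e..0x11] <- [7b c5 89 62]
D1: mem[0x03..0x08] <- [15 15 eb b6 f6 7b]
D2: mem[0x04..0x08] <- [c9 7f 74 21 26]
D3: mem[0x15..0x17] <- [74 21 26]
query mem[0x0f]=0xc5, mem[0x07]=0x21, mem[0x15]=0x74, mem[0x17]=0x26, mem[0x0e]=0x7b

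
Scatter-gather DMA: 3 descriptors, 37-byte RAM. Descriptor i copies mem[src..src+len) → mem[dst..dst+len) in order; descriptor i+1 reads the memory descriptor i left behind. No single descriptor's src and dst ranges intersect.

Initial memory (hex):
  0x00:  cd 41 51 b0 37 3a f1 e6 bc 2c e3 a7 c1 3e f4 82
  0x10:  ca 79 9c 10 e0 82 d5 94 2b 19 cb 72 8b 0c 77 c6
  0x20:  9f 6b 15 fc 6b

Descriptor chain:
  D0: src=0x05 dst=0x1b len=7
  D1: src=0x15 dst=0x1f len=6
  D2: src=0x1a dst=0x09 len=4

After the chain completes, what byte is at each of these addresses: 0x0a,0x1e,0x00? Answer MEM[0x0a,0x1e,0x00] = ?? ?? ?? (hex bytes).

#0 dst[0x1b+7] := {0x3a,0xf1,0xe6,0xbc,0x2c,0xe3,0xa7}
#1 dst[0x1f+6] := {0x82,0xd5,0x94,0x2b,0x19,0xcb}
#2 dst[0x09+4] := {0xcb,0x3a,0xf1,0xe6}
query mem[0x0a]=0x3a, mem[0x1e]=0xbc, mem[0x00]=0xcd

MEM[0x0a,0x1e,0x00] = 3a bc cd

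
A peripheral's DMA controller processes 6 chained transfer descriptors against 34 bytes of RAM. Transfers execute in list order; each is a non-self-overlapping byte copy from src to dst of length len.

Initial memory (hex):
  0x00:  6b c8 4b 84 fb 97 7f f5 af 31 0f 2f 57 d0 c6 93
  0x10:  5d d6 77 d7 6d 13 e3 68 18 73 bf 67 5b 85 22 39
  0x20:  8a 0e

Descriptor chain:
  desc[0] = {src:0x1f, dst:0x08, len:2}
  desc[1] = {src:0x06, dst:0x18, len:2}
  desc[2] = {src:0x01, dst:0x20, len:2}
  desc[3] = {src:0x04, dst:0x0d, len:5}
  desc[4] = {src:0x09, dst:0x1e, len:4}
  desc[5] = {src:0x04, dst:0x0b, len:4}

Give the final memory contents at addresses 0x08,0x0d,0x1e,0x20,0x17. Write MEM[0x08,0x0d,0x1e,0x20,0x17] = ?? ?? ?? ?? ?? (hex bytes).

D0: mem[0x08..0x09] <- [39 8a]
D1: mem[0x18..0x19] <- [7f f5]
D2: mem[0x20..0x21] <- [c8 4b]
D3: mem[0x0d..0x11] <- [fb 97 7f f5 39]
D4: mem[0x1e..0x21] <- [8a 0f 2f 57]
D5: mem[0x0b..0x0e] <- [fb 97 7f f5]
query mem[0x08]=0x39, mem[0x0d]=0x7f, mem[0x1e]=0x8a, mem[0x20]=0x2f, mem[0x17]=0x68

MEM[0x08,0x0d,0x1e,0x20,0x17] = 39 7f 8a 2f 68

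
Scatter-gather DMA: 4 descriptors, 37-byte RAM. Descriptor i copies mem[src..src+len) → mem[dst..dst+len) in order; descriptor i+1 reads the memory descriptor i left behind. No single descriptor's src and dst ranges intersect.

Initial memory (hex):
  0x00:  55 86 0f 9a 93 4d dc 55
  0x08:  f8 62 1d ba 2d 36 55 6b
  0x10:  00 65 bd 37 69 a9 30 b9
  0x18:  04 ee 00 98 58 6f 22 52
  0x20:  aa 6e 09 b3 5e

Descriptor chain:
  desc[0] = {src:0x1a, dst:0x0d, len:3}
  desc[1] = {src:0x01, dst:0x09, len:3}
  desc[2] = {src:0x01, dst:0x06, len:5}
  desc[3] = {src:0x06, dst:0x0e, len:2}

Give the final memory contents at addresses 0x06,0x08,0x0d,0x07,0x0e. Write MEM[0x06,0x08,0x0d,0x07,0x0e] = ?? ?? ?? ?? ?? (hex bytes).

  after D0: wrote 3B at 0x0d = 009858
  after D1: wrote 3B at 0x09 = 860f9a
  after D2: wrote 5B at 0x06 = 860f9a934d
  after D3: wrote 2B at 0x0e = 860f
query mem[0x06]=0x86, mem[0x08]=0x9a, mem[0x0d]=0x00, mem[0x07]=0x0f, mem[0x0e]=0x86

MEM[0x06,0x08,0x0d,0x07,0x0e] = 86 9a 00 0f 86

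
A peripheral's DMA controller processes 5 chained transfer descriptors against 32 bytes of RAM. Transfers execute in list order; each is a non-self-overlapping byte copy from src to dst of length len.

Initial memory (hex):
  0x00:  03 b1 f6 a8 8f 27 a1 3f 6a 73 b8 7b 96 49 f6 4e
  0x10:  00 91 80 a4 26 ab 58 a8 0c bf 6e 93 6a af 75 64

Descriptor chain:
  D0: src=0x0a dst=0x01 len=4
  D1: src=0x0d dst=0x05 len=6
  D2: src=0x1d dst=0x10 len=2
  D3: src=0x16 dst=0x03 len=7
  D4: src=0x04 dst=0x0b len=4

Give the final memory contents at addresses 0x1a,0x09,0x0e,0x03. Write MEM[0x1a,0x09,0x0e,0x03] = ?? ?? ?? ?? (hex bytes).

[0] 0x0a->0x01 len=4 : b8 7b 96 49
[1] 0x0d->0x05 len=6 : 49 f6 4e 00 91 80
[2] 0x1d->0x10 len=2 : af 75
[3] 0x16->0x03 len=7 : 58 a8 0c bf 6e 93 6a
[4] 0x04->0x0b len=4 : a8 0c bf 6e
query mem[0x1a]=0x6e, mem[0x09]=0x6a, mem[0x0e]=0x6e, mem[0x03]=0x58

MEM[0x1a,0x09,0x0e,0x03] = 6e 6a 6e 58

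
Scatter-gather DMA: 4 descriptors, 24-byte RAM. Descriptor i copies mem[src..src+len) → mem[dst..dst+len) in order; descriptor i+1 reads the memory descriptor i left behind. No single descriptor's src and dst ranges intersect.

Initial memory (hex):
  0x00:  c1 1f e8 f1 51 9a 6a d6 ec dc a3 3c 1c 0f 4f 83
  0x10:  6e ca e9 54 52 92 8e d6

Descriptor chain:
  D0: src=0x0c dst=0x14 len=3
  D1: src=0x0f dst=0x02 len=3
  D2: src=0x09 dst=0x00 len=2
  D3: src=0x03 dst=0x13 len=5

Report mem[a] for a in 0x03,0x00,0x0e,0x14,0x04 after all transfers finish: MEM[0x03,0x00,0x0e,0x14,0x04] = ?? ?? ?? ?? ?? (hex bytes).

[0] 0x0c->0x14 len=3 : 1c 0f 4f
[1] 0x0f->0x02 len=3 : 83 6e ca
[2] 0x09->0x00 len=2 : dc a3
[3] 0x03->0x13 len=5 : 6e ca 9a 6a d6
query mem[0x03]=0x6e, mem[0x00]=0xdc, mem[0x0e]=0x4f, mem[0x14]=0xca, mem[0x04]=0xca

MEM[0x03,0x00,0x0e,0x14,0x04] = 6e dc 4f ca ca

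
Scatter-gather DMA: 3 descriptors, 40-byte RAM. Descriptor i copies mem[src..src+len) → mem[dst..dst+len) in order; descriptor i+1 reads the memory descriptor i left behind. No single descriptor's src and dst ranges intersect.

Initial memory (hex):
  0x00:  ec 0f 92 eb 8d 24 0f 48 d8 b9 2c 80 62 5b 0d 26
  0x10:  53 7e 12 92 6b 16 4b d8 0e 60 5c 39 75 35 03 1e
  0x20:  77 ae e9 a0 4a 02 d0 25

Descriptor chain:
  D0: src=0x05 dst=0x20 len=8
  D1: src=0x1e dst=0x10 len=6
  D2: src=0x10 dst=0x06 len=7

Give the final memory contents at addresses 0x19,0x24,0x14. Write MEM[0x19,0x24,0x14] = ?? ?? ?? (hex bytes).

MEM[0x19,0x24,0x14] = 60 b9 48

D0: mem[0x20..0x27] <- [24 0f 48 d8 b9 2c 80 62]
D1: mem[0x10..0x15] <- [03 1e 24 0f 48 d8]
D2: mem[0x06..0x0c] <- [03 1e 24 0f 48 d8 4b]
query mem[0x19]=0x60, mem[0x24]=0xb9, mem[0x14]=0x48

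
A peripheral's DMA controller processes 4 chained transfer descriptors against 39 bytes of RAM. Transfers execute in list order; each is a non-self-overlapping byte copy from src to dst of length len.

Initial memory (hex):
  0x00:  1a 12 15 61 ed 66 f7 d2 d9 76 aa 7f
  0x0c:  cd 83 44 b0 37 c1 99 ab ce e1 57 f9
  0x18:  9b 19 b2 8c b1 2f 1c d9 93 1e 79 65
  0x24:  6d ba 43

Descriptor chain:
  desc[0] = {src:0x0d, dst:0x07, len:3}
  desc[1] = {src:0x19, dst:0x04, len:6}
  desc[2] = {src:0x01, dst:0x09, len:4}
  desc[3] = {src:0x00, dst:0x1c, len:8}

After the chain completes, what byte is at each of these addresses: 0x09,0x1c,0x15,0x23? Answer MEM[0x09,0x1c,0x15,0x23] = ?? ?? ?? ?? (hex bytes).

  after D0: wrote 3B at 0x07 = 8344b0
  after D1: wrote 6B at 0x04 = 19b28cb12f1c
  after D2: wrote 4B at 0x09 = 12156119
  after D3: wrote 8B at 0x1c = 1a12156119b28cb1
query mem[0x09]=0x12, mem[0x1c]=0x1a, mem[0x15]=0xe1, mem[0x23]=0xb1

MEM[0x09,0x1c,0x15,0x23] = 12 1a e1 b1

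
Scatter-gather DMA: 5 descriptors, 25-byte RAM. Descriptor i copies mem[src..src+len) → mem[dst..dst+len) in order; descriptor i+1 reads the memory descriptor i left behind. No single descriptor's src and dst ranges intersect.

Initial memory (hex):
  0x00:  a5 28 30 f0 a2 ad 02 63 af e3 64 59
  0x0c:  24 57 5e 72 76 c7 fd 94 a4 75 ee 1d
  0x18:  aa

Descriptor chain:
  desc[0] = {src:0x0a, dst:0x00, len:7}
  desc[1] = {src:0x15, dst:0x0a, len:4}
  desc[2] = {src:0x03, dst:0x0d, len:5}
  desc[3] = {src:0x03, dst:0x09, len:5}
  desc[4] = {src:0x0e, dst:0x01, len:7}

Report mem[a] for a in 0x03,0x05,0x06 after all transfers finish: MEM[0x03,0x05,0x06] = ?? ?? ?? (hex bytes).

  after D0: wrote 7B at 0x00 = 645924575e7276
  after D1: wrote 4B at 0x0a = 75ee1daa
  after D2: wrote 5B at 0x0d = 575e727663
  after D3: wrote 5B at 0x09 = 575e727663
  after D4: wrote 7B at 0x01 = 5e727663fd94a4
query mem[0x03]=0x76, mem[0x05]=0xfd, mem[0x06]=0x94

MEM[0x03,0x05,0x06] = 76 fd 94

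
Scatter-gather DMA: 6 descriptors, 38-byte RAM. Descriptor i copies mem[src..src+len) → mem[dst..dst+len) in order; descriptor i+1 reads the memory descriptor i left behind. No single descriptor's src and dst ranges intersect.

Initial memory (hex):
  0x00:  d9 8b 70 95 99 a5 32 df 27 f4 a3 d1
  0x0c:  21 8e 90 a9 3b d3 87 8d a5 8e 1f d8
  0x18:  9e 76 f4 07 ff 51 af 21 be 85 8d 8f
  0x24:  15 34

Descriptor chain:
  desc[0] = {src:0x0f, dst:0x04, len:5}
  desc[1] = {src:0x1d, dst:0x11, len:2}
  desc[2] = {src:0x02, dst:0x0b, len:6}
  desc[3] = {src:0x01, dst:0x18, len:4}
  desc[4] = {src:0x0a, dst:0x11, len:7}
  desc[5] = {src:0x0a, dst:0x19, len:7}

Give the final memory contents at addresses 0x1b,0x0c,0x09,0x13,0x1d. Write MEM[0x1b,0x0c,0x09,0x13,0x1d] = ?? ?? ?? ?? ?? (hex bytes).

MEM[0x1b,0x0c,0x09,0x13,0x1d] = 95 95 f4 95 3b

  after D0: wrote 5B at 0x04 = a93bd3878d
  after D1: wrote 2B at 0x11 = 51af
  after D2: wrote 6B at 0x0b = 7095a93bd387
  after D3: wrote 4B at 0x18 = 8b7095a9
  after D4: wrote 7B at 0x11 = a37095a93bd387
  after D5: wrote 7B at 0x19 = a37095a93bd387
query mem[0x1b]=0x95, mem[0x0c]=0x95, mem[0x09]=0xf4, mem[0x13]=0x95, mem[0x1d]=0x3b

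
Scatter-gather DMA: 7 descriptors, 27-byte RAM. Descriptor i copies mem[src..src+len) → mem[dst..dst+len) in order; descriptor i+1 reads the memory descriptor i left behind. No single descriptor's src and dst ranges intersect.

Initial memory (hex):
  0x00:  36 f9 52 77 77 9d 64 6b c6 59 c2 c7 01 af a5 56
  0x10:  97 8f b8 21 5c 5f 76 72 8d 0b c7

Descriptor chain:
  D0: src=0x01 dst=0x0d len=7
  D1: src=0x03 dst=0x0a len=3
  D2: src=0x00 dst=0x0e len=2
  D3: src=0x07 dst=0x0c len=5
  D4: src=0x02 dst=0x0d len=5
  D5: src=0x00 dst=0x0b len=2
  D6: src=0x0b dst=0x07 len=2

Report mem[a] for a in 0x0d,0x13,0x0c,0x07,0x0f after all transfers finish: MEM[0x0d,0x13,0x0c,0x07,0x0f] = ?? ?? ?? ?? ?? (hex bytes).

MEM[0x0d,0x13,0x0c,0x07,0x0f] = 52 6b f9 36 77

[0] 0x01->0x0d len=7 : f9 52 77 77 9d 64 6b
[1] 0x03->0x0a len=3 : 77 77 9d
[2] 0x00->0x0e len=2 : 36 f9
[3] 0x07->0x0c len=5 : 6b c6 59 77 77
[4] 0x02->0x0d len=5 : 52 77 77 9d 64
[5] 0x00->0x0b len=2 : 36 f9
[6] 0x0b->0x07 len=2 : 36 f9
query mem[0x0d]=0x52, mem[0x13]=0x6b, mem[0x0c]=0xf9, mem[0x07]=0x36, mem[0x0f]=0x77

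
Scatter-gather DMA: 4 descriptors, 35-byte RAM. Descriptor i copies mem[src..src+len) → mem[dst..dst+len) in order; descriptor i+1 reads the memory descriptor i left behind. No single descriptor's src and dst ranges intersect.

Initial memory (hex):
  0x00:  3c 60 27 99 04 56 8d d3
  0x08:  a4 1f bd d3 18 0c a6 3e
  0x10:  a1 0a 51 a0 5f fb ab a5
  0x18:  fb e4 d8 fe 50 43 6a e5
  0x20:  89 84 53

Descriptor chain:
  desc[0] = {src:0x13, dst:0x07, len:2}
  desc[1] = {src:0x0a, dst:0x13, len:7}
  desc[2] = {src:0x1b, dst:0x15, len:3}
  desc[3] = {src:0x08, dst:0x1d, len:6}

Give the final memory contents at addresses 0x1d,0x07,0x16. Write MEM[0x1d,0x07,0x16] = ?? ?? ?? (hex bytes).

#0 dst[0x07+2] := {0xa0,0x5f}
#1 dst[0x13+7] := {0xbd,0xd3,0x18,0x0c,0xa6,0x3e,0xa1}
#2 dst[0x15+3] := {0xfe,0x50,0x43}
#3 dst[0x1d+6] := {0x5f,0x1f,0xbd,0xd3,0x18,0x0c}
query mem[0x1d]=0x5f, mem[0x07]=0xa0, mem[0x16]=0x50

MEM[0x1d,0x07,0x16] = 5f a0 50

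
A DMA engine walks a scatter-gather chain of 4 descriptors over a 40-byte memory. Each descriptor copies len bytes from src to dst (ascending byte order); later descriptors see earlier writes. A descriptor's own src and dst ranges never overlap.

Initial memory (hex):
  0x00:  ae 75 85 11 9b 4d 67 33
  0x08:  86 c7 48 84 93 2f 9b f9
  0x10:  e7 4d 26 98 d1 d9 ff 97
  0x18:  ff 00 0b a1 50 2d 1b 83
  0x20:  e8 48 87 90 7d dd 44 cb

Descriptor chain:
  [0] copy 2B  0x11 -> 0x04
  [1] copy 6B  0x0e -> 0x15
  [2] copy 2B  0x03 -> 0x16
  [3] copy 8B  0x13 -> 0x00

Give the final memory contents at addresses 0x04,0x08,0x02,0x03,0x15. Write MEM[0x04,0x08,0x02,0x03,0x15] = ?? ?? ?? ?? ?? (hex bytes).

MEM[0x04,0x08,0x02,0x03,0x15] = 4d 86 9b 11 9b

D0: mem[0x04..0x05] <- [4d 26]
D1: mem[0x15..0x1a] <- [9b f9 e7 4d 26 98]
D2: mem[0x16..0x17] <- [11 4d]
D3: mem[0x00..0x07] <- [98 d1 9b 11 4d 4d 26 98]
query mem[0x04]=0x4d, mem[0x08]=0x86, mem[0x02]=0x9b, mem[0x03]=0x11, mem[0x15]=0x9b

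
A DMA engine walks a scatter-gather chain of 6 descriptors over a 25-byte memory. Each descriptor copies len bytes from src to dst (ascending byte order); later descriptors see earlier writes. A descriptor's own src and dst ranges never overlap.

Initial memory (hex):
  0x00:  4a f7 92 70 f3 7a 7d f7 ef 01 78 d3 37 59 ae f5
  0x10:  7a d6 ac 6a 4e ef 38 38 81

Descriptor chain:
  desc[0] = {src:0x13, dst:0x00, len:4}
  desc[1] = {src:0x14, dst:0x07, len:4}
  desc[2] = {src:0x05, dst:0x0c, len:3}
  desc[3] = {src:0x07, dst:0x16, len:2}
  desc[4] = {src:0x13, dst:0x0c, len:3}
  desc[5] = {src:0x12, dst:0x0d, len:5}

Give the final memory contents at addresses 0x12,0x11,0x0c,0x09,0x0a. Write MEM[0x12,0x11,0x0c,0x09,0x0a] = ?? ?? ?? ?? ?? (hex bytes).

MEM[0x12,0x11,0x0c,0x09,0x0a] = ac 4e 6a 38 38

D0: mem[0x00..0x03] <- [6a 4e ef 38]
D1: mem[0x07..0x0a] <- [4e ef 38 38]
D2: mem[0x0c..0x0e] <- [7a 7d 4e]
D3: mem[0x16..0x17] <- [4e ef]
D4: mem[0x0c..0x0e] <- [6a 4e ef]
D5: mem[0x0d..0x11] <- [ac 6a 4e ef 4e]
query mem[0x12]=0xac, mem[0x11]=0x4e, mem[0x0c]=0x6a, mem[0x09]=0x38, mem[0x0a]=0x38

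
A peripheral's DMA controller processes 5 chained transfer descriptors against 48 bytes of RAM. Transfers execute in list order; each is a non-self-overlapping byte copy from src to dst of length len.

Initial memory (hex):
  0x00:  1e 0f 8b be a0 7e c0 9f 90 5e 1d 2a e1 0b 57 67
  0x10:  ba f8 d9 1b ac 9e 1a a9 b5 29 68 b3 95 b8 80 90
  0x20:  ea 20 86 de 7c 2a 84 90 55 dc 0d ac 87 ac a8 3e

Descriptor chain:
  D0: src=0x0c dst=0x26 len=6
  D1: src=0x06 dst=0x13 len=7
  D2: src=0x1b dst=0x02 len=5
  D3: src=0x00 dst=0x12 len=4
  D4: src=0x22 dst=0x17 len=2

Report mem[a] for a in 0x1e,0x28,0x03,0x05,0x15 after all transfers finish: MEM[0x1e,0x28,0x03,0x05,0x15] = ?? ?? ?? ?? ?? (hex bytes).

MEM[0x1e,0x28,0x03,0x05,0x15] = 80 57 95 80 95

#0 dst[0x26+6] := {0xe1,0x0b,0x57,0x67,0xba,0xf8}
#1 dst[0x13+7] := {0xc0,0x9f,0x90,0x5e,0x1d,0x2a,0xe1}
#2 dst[0x02+5] := {0xb3,0x95,0xb8,0x80,0x90}
#3 dst[0x12+4] := {0x1e,0x0f,0xb3,0x95}
#4 dst[0x17+2] := {0x86,0xde}
query mem[0x1e]=0x80, mem[0x28]=0x57, mem[0x03]=0x95, mem[0x05]=0x80, mem[0x15]=0x95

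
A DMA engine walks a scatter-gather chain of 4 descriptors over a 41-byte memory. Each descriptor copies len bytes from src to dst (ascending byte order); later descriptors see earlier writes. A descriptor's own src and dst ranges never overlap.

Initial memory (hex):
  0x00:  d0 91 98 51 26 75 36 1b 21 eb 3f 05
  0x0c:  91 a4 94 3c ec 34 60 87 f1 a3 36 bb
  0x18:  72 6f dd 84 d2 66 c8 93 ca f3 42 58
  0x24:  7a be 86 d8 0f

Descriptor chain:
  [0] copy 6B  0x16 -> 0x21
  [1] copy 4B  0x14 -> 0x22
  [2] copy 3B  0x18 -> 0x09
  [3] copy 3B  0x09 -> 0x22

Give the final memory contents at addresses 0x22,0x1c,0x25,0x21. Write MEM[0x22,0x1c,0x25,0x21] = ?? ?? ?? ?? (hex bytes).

[0] 0x16->0x21 len=6 : 36 bb 72 6f dd 84
[1] 0x14->0x22 len=4 : f1 a3 36 bb
[2] 0x18->0x09 len=3 : 72 6f dd
[3] 0x09->0x22 len=3 : 72 6f dd
query mem[0x22]=0x72, mem[0x1c]=0xd2, mem[0x25]=0xbb, mem[0x21]=0x36

MEM[0x22,0x1c,0x25,0x21] = 72 d2 bb 36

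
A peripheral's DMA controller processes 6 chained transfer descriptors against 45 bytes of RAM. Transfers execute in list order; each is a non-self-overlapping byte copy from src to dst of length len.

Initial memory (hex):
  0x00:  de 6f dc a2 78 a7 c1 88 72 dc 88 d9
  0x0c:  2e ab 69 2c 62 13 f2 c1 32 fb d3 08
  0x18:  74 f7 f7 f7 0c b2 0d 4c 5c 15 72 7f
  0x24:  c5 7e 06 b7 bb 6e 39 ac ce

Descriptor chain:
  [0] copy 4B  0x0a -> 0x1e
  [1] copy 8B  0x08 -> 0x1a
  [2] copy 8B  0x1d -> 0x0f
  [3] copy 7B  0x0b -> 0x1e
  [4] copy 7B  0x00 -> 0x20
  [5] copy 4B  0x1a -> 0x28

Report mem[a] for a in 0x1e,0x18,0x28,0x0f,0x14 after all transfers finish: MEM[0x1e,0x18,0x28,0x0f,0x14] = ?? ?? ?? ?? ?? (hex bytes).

[0] 0x0a->0x1e len=4 : 88 d9 2e ab
[1] 0x08->0x1a len=8 : 72 dc 88 d9 2e ab 69 2c
[2] 0x1d->0x0f len=8 : d9 2e ab 69 2c 72 7f c5
[3] 0x0b->0x1e len=7 : d9 2e ab 69 d9 2e ab
[4] 0x00->0x20 len=7 : de 6f dc a2 78 a7 c1
[5] 0x1a->0x28 len=4 : 72 dc 88 d9
query mem[0x1e]=0xd9, mem[0x18]=0x74, mem[0x28]=0x72, mem[0x0f]=0xd9, mem[0x14]=0x72

MEM[0x1e,0x18,0x28,0x0f,0x14] = d9 74 72 d9 72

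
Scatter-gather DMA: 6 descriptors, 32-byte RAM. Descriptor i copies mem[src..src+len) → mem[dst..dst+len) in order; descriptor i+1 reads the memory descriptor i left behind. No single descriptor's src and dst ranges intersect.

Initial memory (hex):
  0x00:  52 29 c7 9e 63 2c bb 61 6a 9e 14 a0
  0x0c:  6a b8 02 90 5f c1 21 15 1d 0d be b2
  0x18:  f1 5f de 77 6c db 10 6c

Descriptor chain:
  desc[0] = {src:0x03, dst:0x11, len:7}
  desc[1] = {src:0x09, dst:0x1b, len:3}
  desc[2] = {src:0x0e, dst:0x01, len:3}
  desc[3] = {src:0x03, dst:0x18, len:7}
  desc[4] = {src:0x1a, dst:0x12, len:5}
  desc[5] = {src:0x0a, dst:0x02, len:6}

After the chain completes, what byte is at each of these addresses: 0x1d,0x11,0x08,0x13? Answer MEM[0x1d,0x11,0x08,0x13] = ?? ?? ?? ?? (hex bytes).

MEM[0x1d,0x11,0x08,0x13] = 6a 9e 6a bb

  after D0: wrote 7B at 0x11 = 9e632cbb616a9e
  after D1: wrote 3B at 0x1b = 9e14a0
  after D2: wrote 3B at 0x01 = 02905f
  after D3: wrote 7B at 0x18 = 5f632cbb616a9e
  after D4: wrote 5B at 0x12 = 2cbb616a9e
  after D5: wrote 6B at 0x02 = 14a06ab80290
query mem[0x1d]=0x6a, mem[0x11]=0x9e, mem[0x08]=0x6a, mem[0x13]=0xbb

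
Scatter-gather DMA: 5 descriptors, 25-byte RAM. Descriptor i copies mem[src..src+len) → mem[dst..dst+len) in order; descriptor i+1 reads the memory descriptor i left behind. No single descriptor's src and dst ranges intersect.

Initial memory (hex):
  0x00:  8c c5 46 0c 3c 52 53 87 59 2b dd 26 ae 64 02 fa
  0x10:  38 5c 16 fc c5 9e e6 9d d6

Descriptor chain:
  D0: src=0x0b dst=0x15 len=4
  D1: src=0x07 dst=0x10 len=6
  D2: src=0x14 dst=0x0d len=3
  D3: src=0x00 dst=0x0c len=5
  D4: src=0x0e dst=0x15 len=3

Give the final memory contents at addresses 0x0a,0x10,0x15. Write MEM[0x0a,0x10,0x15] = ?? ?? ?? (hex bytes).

MEM[0x0a,0x10,0x15] = dd 3c 46

D0: mem[0x15..0x18] <- [26 ae 64 02]
D1: mem[0x10..0x15] <- [87 59 2b dd 26 ae]
D2: mem[0x0d..0x0f] <- [26 ae ae]
D3: mem[0x0c..0x10] <- [8c c5 46 0c 3c]
D4: mem[0x15..0x17] <- [46 0c 3c]
query mem[0x0a]=0xdd, mem[0x10]=0x3c, mem[0x15]=0x46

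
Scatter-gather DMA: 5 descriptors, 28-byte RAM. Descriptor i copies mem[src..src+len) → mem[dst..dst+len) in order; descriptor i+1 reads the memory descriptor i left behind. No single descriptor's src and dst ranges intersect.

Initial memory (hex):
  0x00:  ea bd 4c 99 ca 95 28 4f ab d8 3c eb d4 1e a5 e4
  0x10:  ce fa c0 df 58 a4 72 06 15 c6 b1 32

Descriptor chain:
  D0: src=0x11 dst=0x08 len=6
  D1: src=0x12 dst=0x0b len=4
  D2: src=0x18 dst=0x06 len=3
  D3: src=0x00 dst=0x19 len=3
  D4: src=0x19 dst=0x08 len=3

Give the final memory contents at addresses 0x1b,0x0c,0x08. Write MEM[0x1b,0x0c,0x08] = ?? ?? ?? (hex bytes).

  after D0: wrote 6B at 0x08 = fac0df58a472
  after D1: wrote 4B at 0x0b = c0df58a4
  after D2: wrote 3B at 0x06 = 15c6b1
  after D3: wrote 3B at 0x19 = eabd4c
  after D4: wrote 3B at 0x08 = eabd4c
query mem[0x1b]=0x4c, mem[0x0c]=0xdf, mem[0x08]=0xea

MEM[0x1b,0x0c,0x08] = 4c df ea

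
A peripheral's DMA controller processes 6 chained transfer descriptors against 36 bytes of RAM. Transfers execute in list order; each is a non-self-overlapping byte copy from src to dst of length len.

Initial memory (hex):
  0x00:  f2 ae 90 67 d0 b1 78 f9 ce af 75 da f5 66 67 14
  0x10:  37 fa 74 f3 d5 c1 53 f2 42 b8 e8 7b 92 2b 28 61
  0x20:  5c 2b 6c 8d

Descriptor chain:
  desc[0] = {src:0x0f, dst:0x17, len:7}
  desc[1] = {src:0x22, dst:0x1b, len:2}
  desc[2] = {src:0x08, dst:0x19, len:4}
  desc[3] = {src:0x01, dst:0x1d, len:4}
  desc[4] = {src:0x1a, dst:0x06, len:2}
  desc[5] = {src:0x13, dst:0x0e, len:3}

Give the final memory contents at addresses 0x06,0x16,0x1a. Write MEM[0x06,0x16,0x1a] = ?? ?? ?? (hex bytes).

MEM[0x06,0x16,0x1a] = af 53 af

[0] 0x0f->0x17 len=7 : 14 37 fa 74 f3 d5 c1
[1] 0x22->0x1b len=2 : 6c 8d
[2] 0x08->0x19 len=4 : ce af 75 da
[3] 0x01->0x1d len=4 : ae 90 67 d0
[4] 0x1a->0x06 len=2 : af 75
[5] 0x13->0x0e len=3 : f3 d5 c1
query mem[0x06]=0xaf, mem[0x16]=0x53, mem[0x1a]=0xaf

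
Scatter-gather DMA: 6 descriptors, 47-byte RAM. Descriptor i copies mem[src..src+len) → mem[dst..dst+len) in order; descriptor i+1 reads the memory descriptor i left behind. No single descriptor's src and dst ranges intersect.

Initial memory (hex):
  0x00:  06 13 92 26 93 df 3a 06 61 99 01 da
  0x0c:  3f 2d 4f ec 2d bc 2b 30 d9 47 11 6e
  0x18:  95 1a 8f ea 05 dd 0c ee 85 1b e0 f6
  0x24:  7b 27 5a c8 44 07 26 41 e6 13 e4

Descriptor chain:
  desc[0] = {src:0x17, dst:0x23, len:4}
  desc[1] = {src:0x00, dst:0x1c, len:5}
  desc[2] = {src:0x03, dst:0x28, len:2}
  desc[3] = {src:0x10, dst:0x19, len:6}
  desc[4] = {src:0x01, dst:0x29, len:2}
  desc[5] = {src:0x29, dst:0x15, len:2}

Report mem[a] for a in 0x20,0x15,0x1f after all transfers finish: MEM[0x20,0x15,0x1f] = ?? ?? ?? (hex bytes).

MEM[0x20,0x15,0x1f] = 93 13 26

[0] 0x17->0x23 len=4 : 6e 95 1a 8f
[1] 0x00->0x1c len=5 : 06 13 92 26 93
[2] 0x03->0x28 len=2 : 26 93
[3] 0x10->0x19 len=6 : 2d bc 2b 30 d9 47
[4] 0x01->0x29 len=2 : 13 92
[5] 0x29->0x15 len=2 : 13 92
query mem[0x20]=0x93, mem[0x15]=0x13, mem[0x1f]=0x26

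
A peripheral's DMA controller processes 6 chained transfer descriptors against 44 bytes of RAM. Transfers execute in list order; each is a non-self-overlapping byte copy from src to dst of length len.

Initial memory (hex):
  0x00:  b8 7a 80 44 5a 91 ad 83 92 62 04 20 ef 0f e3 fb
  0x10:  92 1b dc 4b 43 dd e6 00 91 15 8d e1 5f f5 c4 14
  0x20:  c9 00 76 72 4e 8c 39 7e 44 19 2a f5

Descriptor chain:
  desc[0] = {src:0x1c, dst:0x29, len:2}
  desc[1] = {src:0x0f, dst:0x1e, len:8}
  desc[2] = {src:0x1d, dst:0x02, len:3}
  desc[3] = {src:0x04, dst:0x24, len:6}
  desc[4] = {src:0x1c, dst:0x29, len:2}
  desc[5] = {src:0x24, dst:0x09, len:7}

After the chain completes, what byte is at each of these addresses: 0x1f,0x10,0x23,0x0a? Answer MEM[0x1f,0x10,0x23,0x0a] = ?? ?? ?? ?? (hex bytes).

MEM[0x1f,0x10,0x23,0x0a] = 92 92 43 91

[0] 0x1c->0x29 len=2 : 5f f5
[1] 0x0f->0x1e len=8 : fb 92 1b dc 4b 43 dd e6
[2] 0x1d->0x02 len=3 : f5 fb 92
[3] 0x04->0x24 len=6 : 92 91 ad 83 92 62
[4] 0x1c->0x29 len=2 : 5f f5
[5] 0x24->0x09 len=7 : 92 91 ad 83 92 5f f5
query mem[0x1f]=0x92, mem[0x10]=0x92, mem[0x23]=0x43, mem[0x0a]=0x91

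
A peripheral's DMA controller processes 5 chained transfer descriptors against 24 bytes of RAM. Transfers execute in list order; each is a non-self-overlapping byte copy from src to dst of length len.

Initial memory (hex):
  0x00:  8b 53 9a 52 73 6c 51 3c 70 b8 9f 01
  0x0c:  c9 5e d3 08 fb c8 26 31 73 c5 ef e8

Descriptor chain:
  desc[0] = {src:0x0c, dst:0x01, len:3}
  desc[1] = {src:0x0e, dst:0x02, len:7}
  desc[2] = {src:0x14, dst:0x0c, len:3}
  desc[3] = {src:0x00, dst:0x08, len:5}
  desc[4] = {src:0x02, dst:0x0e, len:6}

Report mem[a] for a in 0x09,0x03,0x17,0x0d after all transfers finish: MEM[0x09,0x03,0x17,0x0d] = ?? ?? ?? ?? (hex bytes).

MEM[0x09,0x03,0x17,0x0d] = c9 08 e8 c5

D0: mem[0x01..0x03] <- [c9 5e d3]
D1: mem[0x02..0x08] <- [d3 08 fb c8 26 31 73]
D2: mem[0x0c..0x0e] <- [73 c5 ef]
D3: mem[0x08..0x0c] <- [8b c9 d3 08 fb]
D4: mem[0x0e..0x13] <- [d3 08 fb c8 26 31]
query mem[0x09]=0xc9, mem[0x03]=0x08, mem[0x17]=0xe8, mem[0x0d]=0xc5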